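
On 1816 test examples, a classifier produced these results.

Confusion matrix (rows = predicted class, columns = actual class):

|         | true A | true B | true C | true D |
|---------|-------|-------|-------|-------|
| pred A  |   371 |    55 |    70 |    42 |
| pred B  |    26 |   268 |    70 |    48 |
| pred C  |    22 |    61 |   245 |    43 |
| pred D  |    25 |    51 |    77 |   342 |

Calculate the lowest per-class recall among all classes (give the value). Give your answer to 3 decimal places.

0.530

Per-class recall (TP/(TP+FN)):
  A: TP=371, FN=26+22+25=73 → 371/444 = 0.8356
  B: TP=268, FN=55+61+51=167 → 268/435 = 0.6161
  C: TP=245, FN=70+70+77=217 → 245/462 = 0.5303
  D: TP=342, FN=42+48+43=133 → 342/475 = 0.7200
Lowest is class 'C' with recall = 0.530.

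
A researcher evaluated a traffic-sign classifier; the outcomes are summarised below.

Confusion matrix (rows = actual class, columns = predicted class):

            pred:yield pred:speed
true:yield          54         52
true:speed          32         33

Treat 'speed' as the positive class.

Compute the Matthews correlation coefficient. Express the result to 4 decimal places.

MCC = (TP·TN − FP·FN) / √((TP+FP)(TP+FN)(TN+FP)(TN+FN))
Numerator = 33·54 − 52·32 = 118
Denominator = √(85·65·106·86) = √50365900 = 7096.8937
MCC = 118 / 7096.8937 = 0.0166

0.0166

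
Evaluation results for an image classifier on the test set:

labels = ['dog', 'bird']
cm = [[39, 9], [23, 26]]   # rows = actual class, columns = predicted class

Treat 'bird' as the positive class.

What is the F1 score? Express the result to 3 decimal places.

Precision = TP/(TP+FP) = 26/35 = 0.7429
Recall = TP/(TP+FN) = 26/49 = 0.5306
F1 = 2·TP/(2·TP+FP+FN) = 52/84 = 0.619

0.619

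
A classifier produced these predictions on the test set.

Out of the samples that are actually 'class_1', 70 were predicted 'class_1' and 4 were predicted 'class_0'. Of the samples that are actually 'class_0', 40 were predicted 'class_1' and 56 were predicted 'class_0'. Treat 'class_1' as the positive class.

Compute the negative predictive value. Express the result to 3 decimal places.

0.933

NPV = TN/(TN+FN) = 56/(56+4) = 0.933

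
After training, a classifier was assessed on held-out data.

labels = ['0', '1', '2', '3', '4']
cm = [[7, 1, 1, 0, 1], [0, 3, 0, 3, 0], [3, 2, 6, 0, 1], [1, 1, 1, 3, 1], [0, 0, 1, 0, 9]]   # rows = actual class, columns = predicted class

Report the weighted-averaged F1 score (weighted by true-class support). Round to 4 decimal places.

0.6157

Per-class F1 score (2·TP/(2·TP+FP+FN)):
  0: TP=7, FP=0+3+1+0=4, FN=1+1+0+1=3 → 14/21 = 0.66667
  1: TP=3, FP=1+2+1+0=4, FN=0+0+3+0=3 → 6/13 = 0.46154
  2: TP=6, FP=1+0+1+1=3, FN=3+2+0+1=6 → 12/21 = 0.57143
  3: TP=3, FP=0+3+0+0=3, FN=1+1+1+1=4 → 6/13 = 0.46154
  4: TP=9, FP=1+0+1+1=3, FN=0+0+1+0=1 → 18/22 = 0.81818
Weighted-F1 score = Σ (supportᵢ/N)·F1 scoreᵢ with N=45: (10/45)·0.66667 + (6/45)·0.46154 + (12/45)·0.57143 + (7/45)·0.46154 + (10/45)·0.81818 = 0.6157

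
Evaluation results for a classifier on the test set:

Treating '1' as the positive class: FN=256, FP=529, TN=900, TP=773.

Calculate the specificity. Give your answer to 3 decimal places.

0.630

Specificity = TN/(TN+FP) = 900/(900+529) = 0.630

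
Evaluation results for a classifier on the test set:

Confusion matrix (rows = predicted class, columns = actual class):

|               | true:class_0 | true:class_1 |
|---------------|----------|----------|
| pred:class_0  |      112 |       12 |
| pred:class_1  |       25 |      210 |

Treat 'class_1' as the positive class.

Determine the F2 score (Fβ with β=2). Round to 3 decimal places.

Fβ = (1+β²)·TP / ((1+β²)·TP + β²·FN + FP), with β²=4
= 5·210 / (5·210 + 4·12 + 25) = 0.935

0.935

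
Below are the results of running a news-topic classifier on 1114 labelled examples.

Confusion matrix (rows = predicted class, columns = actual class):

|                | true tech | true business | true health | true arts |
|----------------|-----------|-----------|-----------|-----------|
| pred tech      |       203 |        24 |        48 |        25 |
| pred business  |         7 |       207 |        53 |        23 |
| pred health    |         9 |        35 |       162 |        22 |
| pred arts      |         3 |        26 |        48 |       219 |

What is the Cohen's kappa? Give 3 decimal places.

0.614

Observed agreement pₒ = trace/N = 791/1114 = 0.7101
Expected agreement pₑ = Σ (rowᵢ·colᵢ)/N² = (222·300 + 292·290 + 311·228 + 289·296)/1114² = 0.2480
κ = (pₒ − pₑ)/(1 − pₑ) = (0.7101 − 0.2480)/(1 − 0.2480) = 0.614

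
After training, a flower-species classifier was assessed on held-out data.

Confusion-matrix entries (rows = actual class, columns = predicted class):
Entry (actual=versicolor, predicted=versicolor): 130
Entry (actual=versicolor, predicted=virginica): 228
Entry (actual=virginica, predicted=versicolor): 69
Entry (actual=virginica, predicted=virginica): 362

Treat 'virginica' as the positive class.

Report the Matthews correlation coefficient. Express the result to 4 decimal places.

0.2328

MCC = (TP·TN − FP·FN) / √((TP+FP)(TP+FN)(TN+FP)(TN+FN))
Numerator = 362·130 − 228·69 = 31328
Denominator = √(590·431·358·199) = √18116128180 = 134596.1670
MCC = 31328 / 134596.1670 = 0.2328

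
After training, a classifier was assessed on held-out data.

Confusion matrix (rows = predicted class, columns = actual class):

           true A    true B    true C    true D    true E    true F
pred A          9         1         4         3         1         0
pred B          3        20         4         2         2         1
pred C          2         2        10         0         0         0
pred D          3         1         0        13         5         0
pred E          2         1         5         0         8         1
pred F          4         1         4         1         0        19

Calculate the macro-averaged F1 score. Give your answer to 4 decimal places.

0.5826

Per-class F1 score (2·TP/(2·TP+FP+FN)):
  A: TP=9, FP=1+4+3+1+0=9, FN=3+2+3+2+4=14 → 18/41 = 0.43902
  B: TP=20, FP=3+4+2+2+1=12, FN=1+2+1+1+1=6 → 40/58 = 0.68966
  C: TP=10, FP=2+2+0+0+0=4, FN=4+4+0+5+4=17 → 20/41 = 0.48780
  D: TP=13, FP=3+1+0+5+0=9, FN=3+2+0+0+1=6 → 26/41 = 0.63415
  E: TP=8, FP=2+1+5+0+1=9, FN=1+2+0+5+0=8 → 16/33 = 0.48485
  F: TP=19, FP=4+1+4+1+0=10, FN=0+1+0+0+1=2 → 38/50 = 0.76000
Macro-F1 score = mean = (0.43902 + 0.68966 + 0.48780 + 0.63415 + 0.48485 + 0.76000) / 6 = 0.5826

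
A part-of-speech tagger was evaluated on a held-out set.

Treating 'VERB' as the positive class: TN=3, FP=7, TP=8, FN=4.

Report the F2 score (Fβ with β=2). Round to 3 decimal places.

Fβ = (1+β²)·TP / ((1+β²)·TP + β²·FN + FP), with β²=4
= 5·8 / (5·8 + 4·4 + 7) = 0.635

0.635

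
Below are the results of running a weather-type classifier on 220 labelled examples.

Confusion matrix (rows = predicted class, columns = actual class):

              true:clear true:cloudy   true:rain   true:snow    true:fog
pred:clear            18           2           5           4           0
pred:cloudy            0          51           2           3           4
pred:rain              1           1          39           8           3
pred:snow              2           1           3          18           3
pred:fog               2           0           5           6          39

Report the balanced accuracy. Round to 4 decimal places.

0.7379

Balanced accuracy = mean of per-class recall.
  clear: recall = 18/23 = 0.78261
  cloudy: recall = 51/55 = 0.92727
  rain: recall = 39/54 = 0.72222
  snow: recall = 18/39 = 0.46154
  fog: recall = 39/49 = 0.79592
Mean = (0.78261 + 0.92727 + 0.72222 + 0.46154 + 0.79592) / 5 = 0.7379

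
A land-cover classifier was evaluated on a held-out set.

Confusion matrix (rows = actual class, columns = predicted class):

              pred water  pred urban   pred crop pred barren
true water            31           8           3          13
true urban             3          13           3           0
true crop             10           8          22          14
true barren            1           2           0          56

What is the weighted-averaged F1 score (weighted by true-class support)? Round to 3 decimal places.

0.639

Per-class F1 score (2·TP/(2·TP+FP+FN)):
  water: TP=31, FP=3+10+1=14, FN=8+3+13=24 → 62/100 = 0.6200
  urban: TP=13, FP=8+8+2=18, FN=3+3+0=6 → 26/50 = 0.5200
  crop: TP=22, FP=3+3+0=6, FN=10+8+14=32 → 44/82 = 0.5366
  barren: TP=56, FP=13+0+14=27, FN=1+2+0=3 → 112/142 = 0.7887
Weighted-F1 score = Σ (supportᵢ/N)·F1 scoreᵢ with N=187: (55/187)·0.6200 + (19/187)·0.5200 + (54/187)·0.5366 + (59/187)·0.7887 = 0.639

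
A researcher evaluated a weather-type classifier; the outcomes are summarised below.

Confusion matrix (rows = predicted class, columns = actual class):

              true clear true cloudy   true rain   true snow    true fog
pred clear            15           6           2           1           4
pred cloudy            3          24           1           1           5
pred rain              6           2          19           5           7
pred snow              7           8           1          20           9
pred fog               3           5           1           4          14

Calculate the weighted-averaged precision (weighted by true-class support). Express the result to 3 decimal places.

0.553

Per-class precision (TP/(TP+FP)):
  clear: TP=15, FP=6+2+1+4=13 → 15/28 = 0.5357
  cloudy: TP=24, FP=3+1+1+5=10 → 24/34 = 0.7059
  rain: TP=19, FP=6+2+5+7=20 → 19/39 = 0.4872
  snow: TP=20, FP=7+8+1+9=25 → 20/45 = 0.4444
  fog: TP=14, FP=3+5+1+4=13 → 14/27 = 0.5185
Weighted-precision = Σ (supportᵢ/N)·precisionᵢ with N=173: (34/173)·0.5357 + (45/173)·0.7059 + (24/173)·0.4872 + (31/173)·0.4444 + (39/173)·0.5185 = 0.553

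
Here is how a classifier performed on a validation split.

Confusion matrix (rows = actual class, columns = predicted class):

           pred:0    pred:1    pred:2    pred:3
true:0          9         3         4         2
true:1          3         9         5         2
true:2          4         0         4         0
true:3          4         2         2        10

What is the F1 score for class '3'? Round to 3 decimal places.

0.625

One-vs-rest for '3': TP = diagonal; FP = other classes predicted '3'; FN = '3' predicted as other.
F1 score = 2·TP/(2·TP+FP+FN).
3: TP=10, FP=2+2+0=4, FN=4+2+2=8 → 20/32 = 0.6250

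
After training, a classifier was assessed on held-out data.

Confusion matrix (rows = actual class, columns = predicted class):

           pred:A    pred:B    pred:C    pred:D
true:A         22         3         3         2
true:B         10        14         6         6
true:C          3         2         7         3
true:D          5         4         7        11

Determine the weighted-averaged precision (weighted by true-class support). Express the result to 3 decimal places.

0.523

Per-class precision (TP/(TP+FP)):
  A: TP=22, FP=10+3+5=18 → 22/40 = 0.5500
  B: TP=14, FP=3+2+4=9 → 14/23 = 0.6087
  C: TP=7, FP=3+6+7=16 → 7/23 = 0.3043
  D: TP=11, FP=2+6+3=11 → 11/22 = 0.5000
Weighted-precision = Σ (supportᵢ/N)·precisionᵢ with N=108: (30/108)·0.5500 + (36/108)·0.6087 + (15/108)·0.3043 + (27/108)·0.5000 = 0.523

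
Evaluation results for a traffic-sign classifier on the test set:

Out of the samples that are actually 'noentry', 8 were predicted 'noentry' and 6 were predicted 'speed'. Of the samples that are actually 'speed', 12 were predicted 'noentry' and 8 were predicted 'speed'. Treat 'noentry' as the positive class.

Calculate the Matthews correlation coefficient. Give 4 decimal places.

-0.0286

MCC = (TP·TN − FP·FN) / √((TP+FP)(TP+FN)(TN+FP)(TN+FN))
Numerator = 8·8 − 12·6 = -8
Denominator = √(20·14·20·14) = √78400 = 280.0000
MCC = -8 / 280.0000 = -0.0286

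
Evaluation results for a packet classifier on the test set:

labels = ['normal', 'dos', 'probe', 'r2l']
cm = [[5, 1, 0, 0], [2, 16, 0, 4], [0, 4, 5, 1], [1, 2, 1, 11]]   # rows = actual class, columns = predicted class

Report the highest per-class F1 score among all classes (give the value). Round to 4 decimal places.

Per-class F1 score (2·TP/(2·TP+FP+FN)):
  normal: TP=5, FP=2+0+1=3, FN=1+0+0=1 → 10/14 = 0.71429
  dos: TP=16, FP=1+4+2=7, FN=2+0+4=6 → 32/45 = 0.71111
  probe: TP=5, FP=0+0+1=1, FN=0+4+1=5 → 10/16 = 0.62500
  r2l: TP=11, FP=0+4+1=5, FN=1+2+1=4 → 22/31 = 0.70968
Highest is class 'normal' with F1 score = 0.7143.

0.7143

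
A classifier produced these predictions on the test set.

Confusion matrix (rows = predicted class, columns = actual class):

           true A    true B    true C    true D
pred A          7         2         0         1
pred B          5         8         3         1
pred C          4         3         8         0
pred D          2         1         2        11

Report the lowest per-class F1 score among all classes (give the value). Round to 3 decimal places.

Per-class F1 score (2·TP/(2·TP+FP+FN)):
  A: TP=7, FP=2+0+1=3, FN=5+4+2=11 → 14/28 = 0.5000
  B: TP=8, FP=5+3+1=9, FN=2+3+1=6 → 16/31 = 0.5161
  C: TP=8, FP=4+3+0=7, FN=0+3+2=5 → 16/28 = 0.5714
  D: TP=11, FP=2+1+2=5, FN=1+1+0=2 → 22/29 = 0.7586
Lowest is class 'A' with F1 score = 0.500.

0.500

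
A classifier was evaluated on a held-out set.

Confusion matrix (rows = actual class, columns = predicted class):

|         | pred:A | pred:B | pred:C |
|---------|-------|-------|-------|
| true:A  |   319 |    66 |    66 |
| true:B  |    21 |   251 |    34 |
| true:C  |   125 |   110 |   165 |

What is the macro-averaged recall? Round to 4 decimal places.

Per-class recall (TP/(TP+FN)):
  A: TP=319, FN=66+66=132 → 319/451 = 0.70732
  B: TP=251, FN=21+34=55 → 251/306 = 0.82026
  C: TP=165, FN=125+110=235 → 165/400 = 0.41250
Macro-recall = mean = (0.70732 + 0.82026 + 0.41250) / 3 = 0.6467

0.6467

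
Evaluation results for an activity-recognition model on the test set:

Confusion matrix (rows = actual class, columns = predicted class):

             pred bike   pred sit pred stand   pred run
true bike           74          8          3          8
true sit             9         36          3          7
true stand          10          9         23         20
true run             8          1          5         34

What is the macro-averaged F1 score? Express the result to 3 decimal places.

0.621

Per-class F1 score (2·TP/(2·TP+FP+FN)):
  bike: TP=74, FP=9+10+8=27, FN=8+3+8=19 → 148/194 = 0.7629
  sit: TP=36, FP=8+9+1=18, FN=9+3+7=19 → 72/109 = 0.6606
  stand: TP=23, FP=3+3+5=11, FN=10+9+20=39 → 46/96 = 0.4792
  run: TP=34, FP=8+7+20=35, FN=8+1+5=14 → 68/117 = 0.5812
Macro-F1 score = mean = (0.7629 + 0.6606 + 0.4792 + 0.5812) / 4 = 0.621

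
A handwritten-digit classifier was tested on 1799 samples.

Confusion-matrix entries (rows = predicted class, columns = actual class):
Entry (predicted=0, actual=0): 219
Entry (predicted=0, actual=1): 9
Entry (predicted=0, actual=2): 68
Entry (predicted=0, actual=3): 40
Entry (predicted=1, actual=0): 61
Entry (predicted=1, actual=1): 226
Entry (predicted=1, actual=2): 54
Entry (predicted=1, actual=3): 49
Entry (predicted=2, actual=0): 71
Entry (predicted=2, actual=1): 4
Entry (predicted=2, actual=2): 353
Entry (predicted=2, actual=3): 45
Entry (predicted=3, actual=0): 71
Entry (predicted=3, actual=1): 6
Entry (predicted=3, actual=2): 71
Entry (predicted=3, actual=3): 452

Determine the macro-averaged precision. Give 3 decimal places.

Per-class precision (TP/(TP+FP)):
  0: TP=219, FP=9+68+40=117 → 219/336 = 0.6518
  1: TP=226, FP=61+54+49=164 → 226/390 = 0.5795
  2: TP=353, FP=71+4+45=120 → 353/473 = 0.7463
  3: TP=452, FP=71+6+71=148 → 452/600 = 0.7533
Macro-precision = mean = (0.6518 + 0.5795 + 0.7463 + 0.7533) / 4 = 0.683

0.683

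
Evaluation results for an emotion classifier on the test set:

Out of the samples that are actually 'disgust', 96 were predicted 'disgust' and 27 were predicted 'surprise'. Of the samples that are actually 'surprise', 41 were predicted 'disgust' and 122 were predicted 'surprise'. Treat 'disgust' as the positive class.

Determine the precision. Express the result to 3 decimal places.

Precision = TP/(TP+FP) = 96/(96+41) = 96/137 = 0.701

0.701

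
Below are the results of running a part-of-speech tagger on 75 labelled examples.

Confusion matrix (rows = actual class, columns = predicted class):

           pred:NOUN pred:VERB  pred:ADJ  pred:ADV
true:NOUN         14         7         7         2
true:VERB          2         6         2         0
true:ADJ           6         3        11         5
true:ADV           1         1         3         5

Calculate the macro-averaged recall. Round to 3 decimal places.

0.502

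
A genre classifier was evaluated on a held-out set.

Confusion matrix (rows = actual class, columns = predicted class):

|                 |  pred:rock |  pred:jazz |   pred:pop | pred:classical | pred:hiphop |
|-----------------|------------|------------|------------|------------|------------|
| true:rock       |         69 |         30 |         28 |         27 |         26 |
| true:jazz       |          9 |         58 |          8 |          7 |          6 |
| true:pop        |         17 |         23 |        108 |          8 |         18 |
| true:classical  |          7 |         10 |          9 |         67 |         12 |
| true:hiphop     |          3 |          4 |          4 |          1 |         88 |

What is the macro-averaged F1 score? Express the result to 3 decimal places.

0.602

Per-class F1 score (2·TP/(2·TP+FP+FN)):
  rock: TP=69, FP=9+17+7+3=36, FN=30+28+27+26=111 → 138/285 = 0.4842
  jazz: TP=58, FP=30+23+10+4=67, FN=9+8+7+6=30 → 116/213 = 0.5446
  pop: TP=108, FP=28+8+9+4=49, FN=17+23+8+18=66 → 216/331 = 0.6526
  classical: TP=67, FP=27+7+8+1=43, FN=7+10+9+12=38 → 134/215 = 0.6233
  hiphop: TP=88, FP=26+6+18+12=62, FN=3+4+4+1=12 → 176/250 = 0.7040
Macro-F1 score = mean = (0.4842 + 0.5446 + 0.6526 + 0.6233 + 0.7040) / 5 = 0.602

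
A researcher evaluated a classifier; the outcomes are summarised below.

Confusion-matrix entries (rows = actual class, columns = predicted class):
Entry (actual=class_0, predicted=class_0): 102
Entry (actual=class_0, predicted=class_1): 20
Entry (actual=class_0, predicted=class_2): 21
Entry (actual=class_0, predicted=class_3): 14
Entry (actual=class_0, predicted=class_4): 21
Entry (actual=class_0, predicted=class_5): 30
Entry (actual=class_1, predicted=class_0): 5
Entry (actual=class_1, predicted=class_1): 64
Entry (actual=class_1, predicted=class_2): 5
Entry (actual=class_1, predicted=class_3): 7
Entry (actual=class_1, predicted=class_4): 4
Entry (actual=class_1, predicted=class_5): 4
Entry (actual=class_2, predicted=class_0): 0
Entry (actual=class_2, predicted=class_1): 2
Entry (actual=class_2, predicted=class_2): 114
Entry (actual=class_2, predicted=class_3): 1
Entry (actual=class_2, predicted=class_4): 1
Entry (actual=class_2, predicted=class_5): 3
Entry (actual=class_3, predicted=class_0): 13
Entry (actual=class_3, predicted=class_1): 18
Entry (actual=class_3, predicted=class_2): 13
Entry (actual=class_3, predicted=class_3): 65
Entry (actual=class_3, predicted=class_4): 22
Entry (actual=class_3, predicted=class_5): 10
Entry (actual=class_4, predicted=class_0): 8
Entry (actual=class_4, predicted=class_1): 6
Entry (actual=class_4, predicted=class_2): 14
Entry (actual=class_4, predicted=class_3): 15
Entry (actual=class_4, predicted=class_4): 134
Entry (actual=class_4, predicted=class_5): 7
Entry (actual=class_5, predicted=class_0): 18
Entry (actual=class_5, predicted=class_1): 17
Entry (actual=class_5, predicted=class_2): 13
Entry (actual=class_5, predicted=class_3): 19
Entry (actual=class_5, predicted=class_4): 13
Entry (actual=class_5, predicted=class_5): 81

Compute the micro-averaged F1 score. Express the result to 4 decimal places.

0.6195

Micro-averaging pools counts across classes: ΣTP=560, ΣFP=344, ΣFN=344.
Micro-F1 score = 2·TP/(2·TP+FP+FN) on pooled counts = 0.6195 (equals overall accuracy in single-label multiclass).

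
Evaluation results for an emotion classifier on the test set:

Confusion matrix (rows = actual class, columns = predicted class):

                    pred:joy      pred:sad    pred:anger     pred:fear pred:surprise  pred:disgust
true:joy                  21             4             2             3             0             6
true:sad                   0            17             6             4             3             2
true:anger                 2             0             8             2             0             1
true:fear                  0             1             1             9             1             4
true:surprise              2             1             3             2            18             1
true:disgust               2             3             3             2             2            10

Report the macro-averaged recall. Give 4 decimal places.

0.5689

Per-class recall (TP/(TP+FN)):
  joy: TP=21, FN=4+2+3+0+6=15 → 21/36 = 0.58333
  sad: TP=17, FN=0+6+4+3+2=15 → 17/32 = 0.53125
  anger: TP=8, FN=2+0+2+0+1=5 → 8/13 = 0.61538
  fear: TP=9, FN=0+1+1+1+4=7 → 9/16 = 0.56250
  surprise: TP=18, FN=2+1+3+2+1=9 → 18/27 = 0.66667
  disgust: TP=10, FN=2+3+3+2+2=12 → 10/22 = 0.45455
Macro-recall = mean = (0.58333 + 0.53125 + 0.61538 + 0.56250 + 0.66667 + 0.45455) / 6 = 0.5689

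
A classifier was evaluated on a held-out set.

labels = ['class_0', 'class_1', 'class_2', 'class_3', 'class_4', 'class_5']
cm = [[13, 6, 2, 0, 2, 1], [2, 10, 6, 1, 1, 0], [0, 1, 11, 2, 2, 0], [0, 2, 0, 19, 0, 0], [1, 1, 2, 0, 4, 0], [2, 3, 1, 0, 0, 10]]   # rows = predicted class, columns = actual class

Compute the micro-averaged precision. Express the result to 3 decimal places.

0.638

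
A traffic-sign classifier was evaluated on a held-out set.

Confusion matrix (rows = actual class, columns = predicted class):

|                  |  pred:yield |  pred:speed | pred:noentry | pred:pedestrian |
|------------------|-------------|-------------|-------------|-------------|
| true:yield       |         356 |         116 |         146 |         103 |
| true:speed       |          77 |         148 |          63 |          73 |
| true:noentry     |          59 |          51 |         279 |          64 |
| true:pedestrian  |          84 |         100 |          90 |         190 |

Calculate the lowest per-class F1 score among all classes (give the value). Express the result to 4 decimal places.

0.3814

Per-class F1 score (2·TP/(2·TP+FP+FN)):
  yield: TP=356, FP=77+59+84=220, FN=116+146+103=365 → 712/1297 = 0.54896
  speed: TP=148, FP=116+51+100=267, FN=77+63+73=213 → 296/776 = 0.38144
  noentry: TP=279, FP=146+63+90=299, FN=59+51+64=174 → 558/1031 = 0.54122
  pedestrian: TP=190, FP=103+73+64=240, FN=84+100+90=274 → 380/894 = 0.42506
Lowest is class 'speed' with F1 score = 0.3814.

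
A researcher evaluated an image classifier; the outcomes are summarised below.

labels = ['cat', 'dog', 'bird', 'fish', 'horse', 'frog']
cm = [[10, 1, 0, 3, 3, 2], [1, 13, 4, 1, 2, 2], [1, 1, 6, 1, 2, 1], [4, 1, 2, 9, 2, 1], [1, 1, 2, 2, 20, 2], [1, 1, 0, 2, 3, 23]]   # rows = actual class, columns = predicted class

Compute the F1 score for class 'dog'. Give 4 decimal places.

0.6341

Take TP from the diagonal, FP from the rest of the 'dog' prediction marginal, FN from the rest of the 'dog' actual marginal.
F1 score = 2·TP/(2·TP+FP+FN).
dog: TP=13, FP=1+1+1+1+1=5, FN=1+4+1+2+2=10 → 26/41 = 0.63415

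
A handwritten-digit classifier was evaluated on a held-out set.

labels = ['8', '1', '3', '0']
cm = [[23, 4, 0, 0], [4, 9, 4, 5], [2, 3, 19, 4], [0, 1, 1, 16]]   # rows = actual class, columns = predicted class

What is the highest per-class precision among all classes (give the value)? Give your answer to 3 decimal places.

0.793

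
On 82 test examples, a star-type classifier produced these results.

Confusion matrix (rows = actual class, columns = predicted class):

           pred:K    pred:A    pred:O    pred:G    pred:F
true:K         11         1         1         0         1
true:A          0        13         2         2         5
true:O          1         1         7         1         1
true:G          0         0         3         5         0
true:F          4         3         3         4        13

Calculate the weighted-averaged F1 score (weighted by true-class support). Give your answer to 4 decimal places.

0.6001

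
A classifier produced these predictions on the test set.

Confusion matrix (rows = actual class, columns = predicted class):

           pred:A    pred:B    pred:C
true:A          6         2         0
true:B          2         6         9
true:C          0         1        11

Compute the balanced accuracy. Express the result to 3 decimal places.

Balanced accuracy = mean of per-class recall.
  A: recall = 6/8 = 0.7500
  B: recall = 6/17 = 0.3529
  C: recall = 11/12 = 0.9167
Mean = (0.7500 + 0.3529 + 0.9167) / 3 = 0.673

0.673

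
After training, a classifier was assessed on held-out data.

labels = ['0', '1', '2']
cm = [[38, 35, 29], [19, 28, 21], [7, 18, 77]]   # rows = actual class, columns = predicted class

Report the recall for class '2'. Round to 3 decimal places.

0.755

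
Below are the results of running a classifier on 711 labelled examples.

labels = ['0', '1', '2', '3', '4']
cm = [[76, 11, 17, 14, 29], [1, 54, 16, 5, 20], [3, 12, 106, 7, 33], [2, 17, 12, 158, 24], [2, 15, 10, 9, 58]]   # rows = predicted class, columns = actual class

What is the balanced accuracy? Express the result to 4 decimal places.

Balanced accuracy = mean of per-class recall.
  0: recall = 76/84 = 0.90476
  1: recall = 54/109 = 0.49541
  2: recall = 106/161 = 0.65839
  3: recall = 158/193 = 0.81865
  4: recall = 58/164 = 0.35366
Mean = (0.90476 + 0.49541 + 0.65839 + 0.81865 + 0.35366) / 5 = 0.6462

0.6462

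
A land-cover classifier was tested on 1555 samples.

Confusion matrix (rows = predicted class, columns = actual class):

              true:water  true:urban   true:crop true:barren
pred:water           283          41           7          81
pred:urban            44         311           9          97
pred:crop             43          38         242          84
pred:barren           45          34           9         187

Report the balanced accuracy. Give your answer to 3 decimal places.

0.685

Balanced accuracy = mean of per-class recall.
  water: recall = 283/415 = 0.6819
  urban: recall = 311/424 = 0.7335
  crop: recall = 242/267 = 0.9064
  barren: recall = 187/449 = 0.4165
Mean = (0.6819 + 0.7335 + 0.9064 + 0.4165) / 4 = 0.685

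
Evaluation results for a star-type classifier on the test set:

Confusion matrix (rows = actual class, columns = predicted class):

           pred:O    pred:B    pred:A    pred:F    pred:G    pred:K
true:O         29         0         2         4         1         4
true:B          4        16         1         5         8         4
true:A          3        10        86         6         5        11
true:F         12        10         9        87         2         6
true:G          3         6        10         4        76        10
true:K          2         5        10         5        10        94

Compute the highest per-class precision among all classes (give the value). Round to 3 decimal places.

Per-class precision (TP/(TP+FP)):
  O: TP=29, FP=4+3+12+3+2=24 → 29/53 = 0.5472
  B: TP=16, FP=0+10+10+6+5=31 → 16/47 = 0.3404
  A: TP=86, FP=2+1+9+10+10=32 → 86/118 = 0.7288
  F: TP=87, FP=4+5+6+4+5=24 → 87/111 = 0.7838
  G: TP=76, FP=1+8+5+2+10=26 → 76/102 = 0.7451
  K: TP=94, FP=4+4+11+6+10=35 → 94/129 = 0.7287
Highest is class 'F' with precision = 0.784.

0.784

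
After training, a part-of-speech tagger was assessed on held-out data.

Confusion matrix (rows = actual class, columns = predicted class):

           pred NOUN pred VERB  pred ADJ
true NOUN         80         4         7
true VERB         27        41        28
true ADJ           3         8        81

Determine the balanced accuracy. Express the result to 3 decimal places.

Balanced accuracy = mean of per-class recall.
  NOUN: recall = 80/91 = 0.8791
  VERB: recall = 41/96 = 0.4271
  ADJ: recall = 81/92 = 0.8804
Mean = (0.8791 + 0.4271 + 0.8804) / 3 = 0.729

0.729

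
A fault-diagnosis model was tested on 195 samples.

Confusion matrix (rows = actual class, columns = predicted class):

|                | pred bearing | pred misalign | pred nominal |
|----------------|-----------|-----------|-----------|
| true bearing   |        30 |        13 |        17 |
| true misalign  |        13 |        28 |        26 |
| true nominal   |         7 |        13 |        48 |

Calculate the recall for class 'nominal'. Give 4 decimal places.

Take TP from the diagonal, FP from the rest of the 'nominal' prediction marginal, FN from the rest of the 'nominal' actual marginal.
recall = TP/(TP+FN).
nominal: TP=48, FN=7+13=20 → 48/68 = 0.70588

0.7059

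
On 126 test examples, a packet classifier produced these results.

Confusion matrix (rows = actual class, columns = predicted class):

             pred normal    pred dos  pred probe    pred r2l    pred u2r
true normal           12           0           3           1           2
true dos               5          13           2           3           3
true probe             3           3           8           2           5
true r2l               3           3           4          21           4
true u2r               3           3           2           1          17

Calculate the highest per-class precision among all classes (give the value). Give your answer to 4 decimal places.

0.7500

Per-class precision (TP/(TP+FP)):
  normal: TP=12, FP=5+3+3+3=14 → 12/26 = 0.46154
  dos: TP=13, FP=0+3+3+3=9 → 13/22 = 0.59091
  probe: TP=8, FP=3+2+4+2=11 → 8/19 = 0.42105
  r2l: TP=21, FP=1+3+2+1=7 → 21/28 = 0.75000
  u2r: TP=17, FP=2+3+5+4=14 → 17/31 = 0.54839
Highest is class 'r2l' with precision = 0.7500.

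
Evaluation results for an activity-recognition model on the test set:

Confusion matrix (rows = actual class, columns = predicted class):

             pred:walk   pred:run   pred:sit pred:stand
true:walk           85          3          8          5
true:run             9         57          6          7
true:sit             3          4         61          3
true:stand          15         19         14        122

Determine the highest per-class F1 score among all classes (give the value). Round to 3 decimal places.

0.798

Per-class F1 score (2·TP/(2·TP+FP+FN)):
  walk: TP=85, FP=9+3+15=27, FN=3+8+5=16 → 170/213 = 0.7981
  run: TP=57, FP=3+4+19=26, FN=9+6+7=22 → 114/162 = 0.7037
  sit: TP=61, FP=8+6+14=28, FN=3+4+3=10 → 122/160 = 0.7625
  stand: TP=122, FP=5+7+3=15, FN=15+19+14=48 → 244/307 = 0.7948
Highest is class 'walk' with F1 score = 0.798.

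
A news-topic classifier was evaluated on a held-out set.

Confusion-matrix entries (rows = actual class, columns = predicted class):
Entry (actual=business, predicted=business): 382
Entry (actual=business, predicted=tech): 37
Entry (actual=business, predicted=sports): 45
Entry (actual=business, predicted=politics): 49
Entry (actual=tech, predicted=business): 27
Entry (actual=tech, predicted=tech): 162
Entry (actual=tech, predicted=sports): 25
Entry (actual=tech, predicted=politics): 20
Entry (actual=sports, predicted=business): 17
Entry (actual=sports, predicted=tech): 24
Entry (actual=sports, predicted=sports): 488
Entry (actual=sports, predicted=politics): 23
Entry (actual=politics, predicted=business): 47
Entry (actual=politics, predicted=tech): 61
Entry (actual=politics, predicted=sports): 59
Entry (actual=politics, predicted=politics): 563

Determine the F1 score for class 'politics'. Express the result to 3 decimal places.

0.813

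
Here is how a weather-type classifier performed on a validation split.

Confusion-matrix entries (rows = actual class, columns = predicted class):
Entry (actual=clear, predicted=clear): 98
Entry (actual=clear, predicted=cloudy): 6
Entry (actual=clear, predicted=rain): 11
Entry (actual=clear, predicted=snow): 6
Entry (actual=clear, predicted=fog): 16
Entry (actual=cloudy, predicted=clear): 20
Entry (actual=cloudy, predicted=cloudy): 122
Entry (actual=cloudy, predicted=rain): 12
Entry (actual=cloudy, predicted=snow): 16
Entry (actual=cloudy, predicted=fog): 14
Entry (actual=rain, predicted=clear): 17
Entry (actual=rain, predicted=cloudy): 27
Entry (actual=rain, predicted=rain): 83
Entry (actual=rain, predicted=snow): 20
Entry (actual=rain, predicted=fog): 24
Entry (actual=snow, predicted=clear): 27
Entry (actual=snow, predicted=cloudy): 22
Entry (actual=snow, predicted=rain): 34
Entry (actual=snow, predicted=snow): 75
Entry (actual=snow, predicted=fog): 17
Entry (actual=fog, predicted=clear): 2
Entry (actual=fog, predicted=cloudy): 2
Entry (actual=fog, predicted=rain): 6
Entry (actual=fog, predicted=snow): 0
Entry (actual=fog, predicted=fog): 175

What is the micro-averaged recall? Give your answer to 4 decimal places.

Micro-averaging pools counts across classes: ΣTP=553, ΣFP=299, ΣFN=299.
Micro-recall = TP/(TP+FN) on pooled counts = 0.6491 (equals overall accuracy in single-label multiclass).

0.6491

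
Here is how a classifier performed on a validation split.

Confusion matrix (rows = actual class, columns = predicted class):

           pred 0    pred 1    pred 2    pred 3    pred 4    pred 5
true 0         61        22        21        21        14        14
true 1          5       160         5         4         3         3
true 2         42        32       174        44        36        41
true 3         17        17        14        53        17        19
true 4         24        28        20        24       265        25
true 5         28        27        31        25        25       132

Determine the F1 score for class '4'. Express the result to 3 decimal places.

0.710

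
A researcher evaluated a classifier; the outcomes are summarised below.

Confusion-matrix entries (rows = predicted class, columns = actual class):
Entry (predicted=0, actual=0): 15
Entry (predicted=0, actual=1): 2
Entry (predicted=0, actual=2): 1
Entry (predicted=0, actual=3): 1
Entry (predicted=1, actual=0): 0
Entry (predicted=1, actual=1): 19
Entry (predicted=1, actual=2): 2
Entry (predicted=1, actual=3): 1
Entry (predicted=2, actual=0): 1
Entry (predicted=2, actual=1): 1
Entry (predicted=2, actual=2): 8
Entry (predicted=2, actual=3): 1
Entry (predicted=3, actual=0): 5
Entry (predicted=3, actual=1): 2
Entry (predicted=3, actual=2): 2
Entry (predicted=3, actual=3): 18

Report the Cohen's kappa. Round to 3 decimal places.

Observed agreement pₒ = trace/N = 60/79 = 0.7595
Expected agreement pₑ = Σ (rowᵢ·colᵢ)/N² = (21·19 + 24·22 + 13·11 + 21·27)/79² = 0.2623
κ = (pₒ − pₑ)/(1 − pₑ) = (0.7595 − 0.2623)/(1 − 0.2623) = 0.674

0.674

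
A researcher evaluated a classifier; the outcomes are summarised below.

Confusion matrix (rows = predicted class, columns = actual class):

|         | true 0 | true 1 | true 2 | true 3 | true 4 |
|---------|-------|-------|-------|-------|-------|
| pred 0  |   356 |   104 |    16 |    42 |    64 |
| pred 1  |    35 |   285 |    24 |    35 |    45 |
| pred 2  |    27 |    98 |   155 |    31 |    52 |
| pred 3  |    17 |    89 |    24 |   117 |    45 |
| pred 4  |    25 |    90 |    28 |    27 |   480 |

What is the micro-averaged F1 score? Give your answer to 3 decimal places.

Micro-averaging pools counts across classes: ΣTP=1393, ΣFP=918, ΣFN=918.
Micro-F1 score = 2·TP/(2·TP+FP+FN) on pooled counts = 0.603 (equals overall accuracy in single-label multiclass).

0.603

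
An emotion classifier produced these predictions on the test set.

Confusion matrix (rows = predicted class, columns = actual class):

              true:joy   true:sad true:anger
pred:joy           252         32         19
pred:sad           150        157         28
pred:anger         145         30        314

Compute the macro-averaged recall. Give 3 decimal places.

Per-class recall (TP/(TP+FN)):
  joy: TP=252, FN=150+145=295 → 252/547 = 0.4607
  sad: TP=157, FN=32+30=62 → 157/219 = 0.7169
  anger: TP=314, FN=19+28=47 → 314/361 = 0.8698
Macro-recall = mean = (0.4607 + 0.7169 + 0.8698) / 3 = 0.682

0.682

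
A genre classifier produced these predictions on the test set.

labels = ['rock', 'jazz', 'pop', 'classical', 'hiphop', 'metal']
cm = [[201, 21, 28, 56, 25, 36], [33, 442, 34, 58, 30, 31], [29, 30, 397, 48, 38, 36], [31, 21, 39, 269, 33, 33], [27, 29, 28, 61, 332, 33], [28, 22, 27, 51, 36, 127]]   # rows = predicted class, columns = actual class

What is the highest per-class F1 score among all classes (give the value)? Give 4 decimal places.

0.7410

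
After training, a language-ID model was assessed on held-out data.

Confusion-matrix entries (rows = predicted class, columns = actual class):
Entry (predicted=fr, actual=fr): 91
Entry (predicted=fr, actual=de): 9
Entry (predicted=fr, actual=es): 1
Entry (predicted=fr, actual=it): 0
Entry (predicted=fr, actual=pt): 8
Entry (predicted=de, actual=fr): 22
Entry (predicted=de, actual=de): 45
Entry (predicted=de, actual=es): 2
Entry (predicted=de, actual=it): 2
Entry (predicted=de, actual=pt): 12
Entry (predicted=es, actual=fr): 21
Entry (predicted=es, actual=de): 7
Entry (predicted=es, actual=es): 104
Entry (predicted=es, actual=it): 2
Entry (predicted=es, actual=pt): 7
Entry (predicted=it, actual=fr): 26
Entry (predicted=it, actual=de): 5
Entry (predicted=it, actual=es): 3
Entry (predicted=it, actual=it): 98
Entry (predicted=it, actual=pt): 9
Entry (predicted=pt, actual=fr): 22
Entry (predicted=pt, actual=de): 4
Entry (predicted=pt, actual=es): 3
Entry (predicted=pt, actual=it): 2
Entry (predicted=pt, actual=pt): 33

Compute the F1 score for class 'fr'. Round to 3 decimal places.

Treat 'fr' as positive and all other classes as negative.
F1 score = 2·TP/(2·TP+FP+FN).
fr: TP=91, FP=9+1+0+8=18, FN=22+21+26+22=91 → 182/291 = 0.6254

0.625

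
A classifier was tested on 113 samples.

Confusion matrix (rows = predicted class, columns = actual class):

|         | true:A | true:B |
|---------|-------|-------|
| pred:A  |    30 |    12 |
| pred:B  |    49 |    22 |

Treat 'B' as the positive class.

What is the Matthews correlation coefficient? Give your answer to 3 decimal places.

MCC = (TP·TN − FP·FN) / √((TP+FP)(TP+FN)(TN+FP)(TN+FN))
Numerator = 22·30 − 49·12 = 72
Denominator = √(71·34·79·42) = √8009652 = 2830.1329
MCC = 72 / 2830.1329 = 0.025

0.025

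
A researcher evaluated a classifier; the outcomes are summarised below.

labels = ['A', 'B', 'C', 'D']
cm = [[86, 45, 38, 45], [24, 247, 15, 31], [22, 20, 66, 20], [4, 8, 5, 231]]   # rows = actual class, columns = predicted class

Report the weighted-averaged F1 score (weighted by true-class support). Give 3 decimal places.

Per-class F1 score (2·TP/(2·TP+FP+FN)):
  A: TP=86, FP=24+22+4=50, FN=45+38+45=128 → 172/350 = 0.4914
  B: TP=247, FP=45+20+8=73, FN=24+15+31=70 → 494/637 = 0.7755
  C: TP=66, FP=38+15+5=58, FN=22+20+20=62 → 132/252 = 0.5238
  D: TP=231, FP=45+31+20=96, FN=4+8+5=17 → 462/575 = 0.8035
Weighted-F1 score = Σ (supportᵢ/N)·F1 scoreᵢ with N=907: (214/907)·0.4914 + (317/907)·0.7755 + (128/907)·0.5238 + (248/907)·0.8035 = 0.681

0.681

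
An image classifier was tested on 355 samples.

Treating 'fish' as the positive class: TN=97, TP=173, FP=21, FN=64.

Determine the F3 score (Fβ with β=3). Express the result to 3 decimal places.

0.743

Fβ = (1+β²)·TP / ((1+β²)·TP + β²·FN + FP), with β²=9
= 10·173 / (10·173 + 9·64 + 21) = 0.743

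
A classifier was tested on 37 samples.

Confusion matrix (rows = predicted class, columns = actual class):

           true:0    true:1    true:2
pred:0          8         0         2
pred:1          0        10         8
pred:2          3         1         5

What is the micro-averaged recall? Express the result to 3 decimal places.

Micro-averaging pools counts across classes: ΣTP=23, ΣFP=14, ΣFN=14.
Micro-recall = TP/(TP+FN) on pooled counts = 0.622 (equals overall accuracy in single-label multiclass).

0.622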